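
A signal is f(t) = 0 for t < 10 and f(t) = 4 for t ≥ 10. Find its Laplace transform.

f(t) = 4·u(t-10). L{u(t-10)} = e^(-10s)/s, so L{f(t)} = 4·e^(-10s)/s

Final answer: 4·e^(-10s)/s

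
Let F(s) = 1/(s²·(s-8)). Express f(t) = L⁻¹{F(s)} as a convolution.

1/(s²·(s-8)) = (1/s^2)·(1/(s-8)) = L{t}·L{e^(8t)}. So f(t) = t*e^(8t) = ∫₀ᵗ τ·e^(8(t-τ)) dτ

Final answer: ∫₀ᵗ τ·e^(8(t-τ)) dτ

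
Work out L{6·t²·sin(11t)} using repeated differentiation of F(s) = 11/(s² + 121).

F(s) = 11/(s² + 121). F'(s) = -22s/(s² + 121)². F''(s) = -22(121 - 3s²)/(s² + 121)³ = (66s² - 2662)/(s² + 121)³. So L{t²·sin(11t)} = (-1)² F''(s) = (66s² - 2662)/(s² + 121)³. Then L{6·t²·sin(11t)} = 6·(66s² - 2662)/(s² + 121)³ = (396s² - 15972)/(s² + 121)³

Final answer: (396s² - 15972)/(s² + 121)³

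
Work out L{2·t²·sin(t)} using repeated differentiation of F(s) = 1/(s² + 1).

F(s) = 1/(s² + 1). F'(s) = -2s/(s² + 1)². F''(s) = -2(1 - 3s²)/(s² + 1)³ = (6s² - 2)/(s² + 1)³. So L{t²·sin(t)} = (-1)² F''(s) = (6s² - 2)/(s² + 1)³. Then L{2·t²·sin(t)} = 2·(6s² - 2)/(s² + 1)³ = (12s² - 4)/(s² + 1)³

Final answer: (12s² - 4)/(s² + 1)³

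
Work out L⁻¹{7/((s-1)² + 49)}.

Form: b/((s-a)² + b²) → e^(at)sin(bt). With a=1, b=7

Final answer: e^t·sin(7t)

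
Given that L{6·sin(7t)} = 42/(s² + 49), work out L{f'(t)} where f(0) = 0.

L{f'(t)} = s·F(s) - f(0) = s·42/(s² + 49) - 0 = 42s/(s² + 49)

Final answer: 42s/(s² + 49)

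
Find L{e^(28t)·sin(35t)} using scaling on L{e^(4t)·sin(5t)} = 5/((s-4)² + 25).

Scaling with a=7: L{e^(28t)·sin(35t)} = (1/7) · 5/((s/7-4)² + 25). Simplifying: 35/((s-28)² + 1225)

Final answer: 35/((s-28)² + 1225)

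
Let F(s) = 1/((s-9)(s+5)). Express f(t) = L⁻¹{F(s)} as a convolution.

1/((s-9)(s+5)) = (1/(s-9))·(1/(s+5)) = L{e^(9t)}·L{e^(-5t)}. So f(t) = e^(9t)*e^(-5t) = ∫₀ᵗ e^(9τ)·e^(-5(t-τ)) dτ

Final answer: ∫₀ᵗ e^(9τ)·e^(-5(t-τ)) dτ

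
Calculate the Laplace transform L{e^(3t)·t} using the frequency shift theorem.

L{e^(at)·t^n} = n!/(s-a)^(n+1), so L{e^(3t)·t} = 1/(s-3)^2

Final answer: 1/(s-3)^2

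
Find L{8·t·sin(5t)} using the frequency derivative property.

L{sin(5t)} = 5/(s² + 25). By L{t·f(t)} = -F'(s): -d/ds[5/(s² + 25)] = -(5)·(-2s)/(s² + 25)² = 10s/(s² + 25)². Then L{8·t·sin(5t)} = 8·10s/(s² + 25)² = 80s/(s² + 25)²

Final answer: 80s/(s² + 25)²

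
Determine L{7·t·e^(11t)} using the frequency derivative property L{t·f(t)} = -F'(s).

L{e^(11t)} = 1/(s-11). By frequency derivative: L{t·e^(11t)} = -d/ds[1/(s-11)] = -(-1)/(s-11)² = 1/(s-11)². Then L{7·t·e^(11t)} = 7·1/(s-11)² = 7/(s-11)²

Final answer: 7/(s-11)²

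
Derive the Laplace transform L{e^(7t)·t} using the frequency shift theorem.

L{e^(at)·t^n} = n!/(s-a)^(n+1), so L{e^(7t)·t} = 1/(s-7)^2

Final answer: 1/(s-7)^2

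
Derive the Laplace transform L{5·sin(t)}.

L{sin(ωt)} = ω/(s² + ω²), so L{sin(t)} = 1/(s² + 1). Then L{5·sin(t)} = 5·1/(s² + 1) = 5/(s² + 1)

Final answer: 5/(s² + 1)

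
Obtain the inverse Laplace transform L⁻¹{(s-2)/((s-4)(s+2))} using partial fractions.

Using partial fractions, f(t) = (2e^(4t) + 4e^(-2t))/6

Final answer: (2e^(4t) + 4e^(-2t))/6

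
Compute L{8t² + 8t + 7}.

L{8t² + 8t + 7} = 8·2/s³ + 8/s² + 7/s = 16/s³ + 8/s² + 7/s

Final answer: 16/s³ + 8/s² + 7/s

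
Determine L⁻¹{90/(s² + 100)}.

This is the form c·a/(s² + a²) with a = 10, c = 9. L⁻¹ = 9·sin(10t)

Final answer: 9·sin(10t)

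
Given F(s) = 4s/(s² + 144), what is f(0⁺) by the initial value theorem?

f(0⁺) = lim_{s→∞} s·4s/(s² + 144) = lim_{s→∞} 4s²/(s² + 144) = 4

Final answer: 4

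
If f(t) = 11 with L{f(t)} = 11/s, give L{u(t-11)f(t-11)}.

Time shift theorem: L{u(t-a)f(t-a)} = e^(-as)F(s). Here a=11, F(s) = 11/s, so L{u(t-11)f(t-11)} = e^(-11s)·11/s

Final answer: e^(-11s)·11/s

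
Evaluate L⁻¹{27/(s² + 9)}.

This is the form c·a/(s² + a²) with a = 3, c = 9. L⁻¹ = 9·sin(3t)

Final answer: 9·sin(3t)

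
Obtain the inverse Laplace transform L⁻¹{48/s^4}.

L⁻¹{n!/s^(n+1)} = t^n with n=3. So L⁻¹{6/s^4} = t^3, and L⁻¹{48/s^4} = (48/6)·t^3 = 8·t^3

Final answer: 8·t^3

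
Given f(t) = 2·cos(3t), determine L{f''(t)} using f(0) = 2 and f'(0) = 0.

F(s) = 2s/(s² + 9). L{f''(t)} = s²F(s) - sf(0) - f'(0) = 2s³/(s² + 9) - 2s = (2s³ - 2s(s² + 9))/(s² + 9) = -18s/(s² + 9)

Final answer: -18s/(s² + 9)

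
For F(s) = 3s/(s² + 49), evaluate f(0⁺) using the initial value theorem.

f(0⁺) = lim_{s→∞} s·3s/(s² + 49) = lim_{s→∞} 3s²/(s² + 49) = 3

Final answer: 3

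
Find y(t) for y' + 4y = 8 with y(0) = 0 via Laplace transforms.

sY + 4Y = 8/s. Y = 8/(s(s+4)). Partial fractions: Y = 2/s - 2/(s+4)

Final answer: y(t) = 2(1 - e^(-4t))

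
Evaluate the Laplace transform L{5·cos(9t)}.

L{cos(ωt)} = s/(s² + ω²), so L{cos(9t)} = s/(s² + 81). Then L{5·cos(9t)} = 5·s/(s² + 81) = 5s/(s² + 81)

Final answer: 5s/(s² + 81)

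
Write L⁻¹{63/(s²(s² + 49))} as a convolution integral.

63/(s²(s² + 49)) = (1/s²)·(63/(s² + 49)) = L{t}·L{9·sin(7t)}. So f(t) = t*(9·sin(7t)) = ∫₀ᵗ 9τ·sin(7(t-τ)) dτ

Final answer: ∫₀ᵗ 9τ·sin(7(t-τ)) dτ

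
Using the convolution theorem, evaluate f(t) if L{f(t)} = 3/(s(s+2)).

3/(s(s+2)) = (3/s)·(1/(s+2)) = L{3}·L{e^(-2t)}. By convolution, f(t) = 3*e^(-2t) = ∫₀ᵗ 3·e^(-2τ) dτ = 3·(1 - e^(-2t))/2

Final answer: 3·(1 - e^(-2t))/2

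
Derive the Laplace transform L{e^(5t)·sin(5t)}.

L{e^(at)·sin(ωt)} = ω/((s-a)² + ω²), so L{e^(5t)·sin(5t)} = 5/((s-5)² + 25)

Final answer: 5/((s-5)² + 25)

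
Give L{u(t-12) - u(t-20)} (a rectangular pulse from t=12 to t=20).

L{u(t-a)} = e^(-as)/s. L{u(t-12) - u(t-20)} = (e^(-12s) - e^(-20s))/s

Final answer: (e^(-12s) - e^(-20s))/s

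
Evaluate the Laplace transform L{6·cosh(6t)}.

L{cosh(ωt)} = s/(s² - ω²), so L{cosh(6t)} = s/(s² - 36). Then L{6·cosh(6t)} = 6·s/(s² - 36) = 6s/(s² - 36)

Final answer: 6s/(s² - 36)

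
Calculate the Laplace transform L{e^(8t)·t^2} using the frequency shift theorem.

L{e^(at)·t^n} = n!/(s-a)^(n+1), so L{e^(8t)·t^2} = 2/(s-8)^3

Final answer: 2/(s-8)^3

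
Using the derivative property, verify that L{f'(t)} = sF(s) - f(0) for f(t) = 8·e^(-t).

f'(t) = -8e^(-t). Direct: L{f'(t)} = -8/(s+1). Property: s·8/(s+1) - 8 = (8s - 8(s+1))/(s+1) = -8/(s+1). ✓

Final answer: -8/(s+1)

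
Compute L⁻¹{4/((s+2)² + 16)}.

Form: b/((s-a)² + b²) → e^(at)sin(bt). With a=-2, b=4

Final answer: e^(-2t)·sin(4t)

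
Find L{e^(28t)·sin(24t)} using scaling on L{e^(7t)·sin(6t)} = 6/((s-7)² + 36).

Scaling with a=4: L{e^(28t)·sin(24t)} = (1/4) · 6/((s/4-7)² + 36). Simplifying: 24/((s-28)² + 576)

Final answer: 24/((s-28)² + 576)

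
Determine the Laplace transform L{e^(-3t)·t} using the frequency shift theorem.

L{e^(at)·t^n} = n!/(s-a)^(n+1), so L{e^(-3t)·t} = 1/(s+3)^2

Final answer: 1/(s+3)^2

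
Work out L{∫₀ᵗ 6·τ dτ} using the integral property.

L{∫₀ᵗ f(τ)dτ} = F(s)/s with f(t) = 6t. F(s) = 6/s^2, so L{∫₀ᵗ 6·τ dτ} = (6/s^2)/s = 6/s^3. (Check: ∫₀ᵗ 6·τ dτ = 6t^2/2.)

Final answer: 6/s^3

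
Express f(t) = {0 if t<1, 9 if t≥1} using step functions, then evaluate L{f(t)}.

f(t) = 9·u(t-1). L{u(t-1)} = e^(-s)/s, so L{f(t)} = 9·e^(-s)/s

Final answer: 9·e^(-s)/s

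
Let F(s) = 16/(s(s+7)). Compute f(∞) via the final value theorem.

f(∞) = lim_{s→0} s·16/(s(s+7)) = lim_{s→0} 16/(s+7) = 16/7 = 16/7

Final answer: 16/7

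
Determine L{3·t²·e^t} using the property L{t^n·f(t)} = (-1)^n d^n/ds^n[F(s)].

L{e^t} = 1/(s-1). d/ds[1/(s-1)] = -1/(s-1)². d²/ds²[1/(s-1)] = 2/(s-1)³. So L{t²·e^t} = (-1)² · 2/(s-1)³ = 2/(s-1)³. Then L{3·t²·e^t} = 3·2/(s-1)³ = 6/(s-1)³

Final answer: 6/(s-1)³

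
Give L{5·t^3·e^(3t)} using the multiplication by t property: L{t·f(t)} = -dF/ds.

Using L{t^n·e^(at)} = n!/(s-a)^(n+1), L{t^3·e^(3t)} = 6/(s-3)^4, so L{5·t^3·e^(3t)} = 5·6/(s-3)^4 = 30/(s-3)^4

Final answer: 30/(s-3)^4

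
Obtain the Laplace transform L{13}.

L{13} = 13 · L{1} = 13/s

Final answer: 13/s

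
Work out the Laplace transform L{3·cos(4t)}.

L{cos(ωt)} = s/(s² + ω²), so L{cos(4t)} = s/(s² + 16). Then L{3·cos(4t)} = 3·s/(s² + 16) = 3s/(s² + 16)

Final answer: 3s/(s² + 16)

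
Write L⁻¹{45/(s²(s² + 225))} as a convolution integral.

45/(s²(s² + 225)) = (1/s²)·(45/(s² + 225)) = L{t}·L{3·sin(15t)}. So f(t) = t*(3·sin(15t)) = ∫₀ᵗ 3τ·sin(15(t-τ)) dτ

Final answer: ∫₀ᵗ 3τ·sin(15(t-τ)) dτ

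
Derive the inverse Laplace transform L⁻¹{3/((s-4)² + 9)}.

Using frequency shift, L⁻¹{3/((s-4)² + 9)} = e^(4t)·sin(3t)

Final answer: e^(4t)·sin(3t)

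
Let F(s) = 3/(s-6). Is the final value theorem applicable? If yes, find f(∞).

sF(s) = 3s/(s-6) has a pole at s = 6 in the right half-plane. Theorem does NOT apply (unstable system; f(t) = 3·e^(6t) grows without bound).

Final answer: Not applicable (unstable)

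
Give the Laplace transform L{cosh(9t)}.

L{cosh(ωt)} = s/(s² - ω²), so L{cosh(9t)} = s/(s² - 81)

Final answer: s/(s² - 81)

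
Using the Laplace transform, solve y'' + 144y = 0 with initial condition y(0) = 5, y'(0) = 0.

L{y''} + 144L{y} = 0. s²Y - 5s - 0 + 144Y = 0. Y(s² + 144) = 5s. Y = (5s)/(s² + 144). Inverting: y(t) = 5cos(12t)

Final answer: y(t) = 5cos(12t)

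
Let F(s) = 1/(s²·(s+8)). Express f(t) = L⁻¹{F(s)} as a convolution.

1/(s²·(s+8)) = (1/s^2)·(1/(s+8)) = L{t}·L{e^(-8t)}. So f(t) = t*e^(-8t) = ∫₀ᵗ τ·e^(-8(t-τ)) dτ

Final answer: ∫₀ᵗ τ·e^(-8(t-τ)) dτ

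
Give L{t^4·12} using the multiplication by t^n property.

L{12} = 12/s. d^1/ds^1[1/s] = -1/s². d^2/ds^2[1/s] = 2/s^3. d^3/ds^3[1/s] = -6/s^4. d^4/ds^4[1/s] = 24/s^5. So L{t^4} = (-1)^{4}·24/s^5 = 24/s^5. Then L{t^4·12} = 12·24/s^5 = 288/s^5

Final answer: 288/s^5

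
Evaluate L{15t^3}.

L{t^n} = n!/s^(n+1). So L{15t^3} = 15·3!/s^4 = 90/s^4

Final answer: 90/s^4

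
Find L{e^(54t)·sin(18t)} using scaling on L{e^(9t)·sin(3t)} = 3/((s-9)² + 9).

Scaling with a=6: L{e^(54t)·sin(18t)} = (1/6) · 3/((s/6-9)² + 9). Simplifying: 18/((s-54)² + 324)

Final answer: 18/((s-54)² + 324)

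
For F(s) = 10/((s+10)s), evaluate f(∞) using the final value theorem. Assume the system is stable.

f(∞) = lim_{s→0} sF(s) = lim_{s→0} 10/(s+10) = 1

Final answer: 1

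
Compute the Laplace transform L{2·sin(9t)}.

L{sin(ωt)} = ω/(s² + ω²), so L{sin(9t)} = 9/(s² + 81). Then L{2·sin(9t)} = 2·9/(s² + 81) = 18/(s² + 81)

Final answer: 18/(s² + 81)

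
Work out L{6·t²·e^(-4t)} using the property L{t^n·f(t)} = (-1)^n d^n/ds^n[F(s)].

L{e^(-4t)} = 1/(s+4). d/ds[1/(s+4)] = -1/(s+4)². d²/ds²[1/(s+4)] = 2/(s+4)³. So L{t²·e^(-4t)} = (-1)² · 2/(s+4)³ = 2/(s+4)³. Then L{6·t²·e^(-4t)} = 6·2/(s+4)³ = 12/(s+4)³

Final answer: 12/(s+4)³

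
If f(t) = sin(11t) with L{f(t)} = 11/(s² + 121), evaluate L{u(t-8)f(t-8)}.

Time shift theorem: L{u(t-a)f(t-a)} = e^(-as)F(s). Here a=8, F(s) = 11/(s² + 121), so L{u(t-8)f(t-8)} = e^(-8s)·11/(s² + 121)

Final answer: e^(-8s)·11/(s² + 121)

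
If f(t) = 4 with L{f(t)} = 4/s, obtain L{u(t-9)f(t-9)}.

Time shift theorem: L{u(t-a)f(t-a)} = e^(-as)F(s). Here a=9, F(s) = 4/s, so L{u(t-9)f(t-9)} = e^(-9s)·4/s

Final answer: e^(-9s)·4/s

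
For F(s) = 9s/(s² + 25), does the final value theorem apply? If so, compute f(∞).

The final value theorem requires all poles of sF(s) in the left half-plane. sF(s) = 9s²/(s² + 25) has poles at s = ±5i (imaginary axis). Theorem does NOT apply (oscillatory system).

Final answer: Not applicable (oscillatory)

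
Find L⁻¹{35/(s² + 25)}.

This is the form c·a/(s² + a²) with a = 5, c = 7. L⁻¹ = 7·sin(5t)

Final answer: 7·sin(5t)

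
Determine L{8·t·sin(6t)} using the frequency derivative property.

L{sin(6t)} = 6/(s² + 36). By L{t·f(t)} = -F'(s): -d/ds[6/(s² + 36)] = -(6)·(-2s)/(s² + 36)² = 12s/(s² + 36)². Then L{8·t·sin(6t)} = 8·12s/(s² + 36)² = 96s/(s² + 36)²

Final answer: 96s/(s² + 36)²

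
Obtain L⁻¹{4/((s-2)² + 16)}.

Form: b/((s-a)² + b²) → e^(at)sin(bt). With a=2, b=4

Final answer: e^(2t)·sin(4t)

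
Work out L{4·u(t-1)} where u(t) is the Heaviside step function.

L{u(t-a)} = e^(-as)/s. Here a=1, so L{u(t-1)} = e^(-s)/s, and L{4·u(t-1)} = 4·e^(-s)/s

Final answer: 4·e^(-s)/s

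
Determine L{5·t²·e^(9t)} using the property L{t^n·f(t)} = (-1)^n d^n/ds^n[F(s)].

L{e^(9t)} = 1/(s-9). d/ds[1/(s-9)] = -1/(s-9)². d²/ds²[1/(s-9)] = 2/(s-9)³. So L{t²·e^(9t)} = (-1)² · 2/(s-9)³ = 2/(s-9)³. Then L{5·t²·e^(9t)} = 5·2/(s-9)³ = 10/(s-9)³

Final answer: 10/(s-9)³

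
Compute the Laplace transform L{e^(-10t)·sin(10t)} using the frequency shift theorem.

Frequency shift: L{e^(at)f(t)} = F(s-a). L{e^(-10t)·sin(10t)} = 10/((s+10)² + 100)

Final answer: 10/((s+10)² + 100)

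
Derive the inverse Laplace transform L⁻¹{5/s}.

L⁻¹{c/s} = c, so L⁻¹{5/s} = 5

Final answer: 5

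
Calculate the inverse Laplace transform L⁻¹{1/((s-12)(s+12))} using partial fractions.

Decompose: A/(s-12) + B/(s+12). A = 1/24, B = -1/24. f(t) = (e^(12t) - e^(-12t))/24

Final answer: (e^(12t) - e^(-12t))/24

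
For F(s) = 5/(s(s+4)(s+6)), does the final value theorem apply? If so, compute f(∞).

Poles of sF(s) = 5/((s+4)(s+6)) are at s = -4 and s = -6, both in the left half-plane. Theorem applies. f(∞) = lim_{s→0} sF(s) = 5/(4·6) = 5/24

Final answer: 5/24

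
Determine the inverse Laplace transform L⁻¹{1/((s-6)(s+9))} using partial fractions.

Decompose: A/(s-6) + B/(s+9). A = 1/15, B = -1/15. f(t) = (e^(6t) - e^(-9t))/15

Final answer: (e^(6t) - e^(-9t))/15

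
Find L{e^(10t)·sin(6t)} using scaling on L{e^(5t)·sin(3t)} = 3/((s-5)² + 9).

Scaling with a=2: L{e^(10t)·sin(6t)} = (1/2) · 3/((s/2-5)² + 9). Simplifying: 6/((s-10)² + 36)

Final answer: 6/((s-10)² + 36)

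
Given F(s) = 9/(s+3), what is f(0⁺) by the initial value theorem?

f(0⁺) = lim_{s→∞} s·9/(s+3) = lim_{s→∞} 9s/(s+3) = 9

Final answer: 9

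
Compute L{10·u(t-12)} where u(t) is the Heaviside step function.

L{u(t-a)} = e^(-as)/s. Here a=12, so L{u(t-12)} = e^(-12s)/s, and L{10·u(t-12)} = 10·e^(-12s)/s

Final answer: 10·e^(-12s)/s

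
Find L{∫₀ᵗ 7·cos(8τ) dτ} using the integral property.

L{∫₀ᵗ f(τ)dτ} = F(s)/s with F(s) = 7s/(s² + 64), so the result is (7s/(s² + 64))/s = 7/(s² + 64)

Final answer: 7/(s² + 64)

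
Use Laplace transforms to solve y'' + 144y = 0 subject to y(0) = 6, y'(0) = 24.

L{y''} + 144L{y} = 0. s²Y - 6s - 24 + 144Y = 0. Y(s² + 144) = 6s + 24. Y = (6s + 24)/(s² + 144). Inverting: y(t) = 6cos(12t) + 2sin(12t)

Final answer: y(t) = 6cos(12t) + 2sin(12t)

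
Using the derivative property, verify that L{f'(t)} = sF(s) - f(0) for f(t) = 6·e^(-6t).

f'(t) = -36e^(-6t). Direct: L{f'(t)} = -36/(s+6). Property: s·6/(s+6) - 6 = (6s - 6(s+6))/(s+6) = -36/(s+6). ✓

Final answer: -36/(s+6)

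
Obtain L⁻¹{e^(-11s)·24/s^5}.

L⁻¹{24/s^5} = t^4. By the time shift theorem, L⁻¹{e^(-as)F(s)} = u(t-a)f(t-a) with a=11, so L⁻¹{e^(-11s)·24/s^5} = u(t-11)·(t-11)^4

Final answer: u(t-11)·(t-11)^4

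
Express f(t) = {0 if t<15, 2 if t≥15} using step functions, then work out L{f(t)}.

f(t) = 2·u(t-15). L{u(t-15)} = e^(-15s)/s, so L{f(t)} = 2·e^(-15s)/s

Final answer: 2·e^(-15s)/s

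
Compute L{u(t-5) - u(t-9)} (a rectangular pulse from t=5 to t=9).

L{u(t-a)} = e^(-as)/s. L{u(t-5) - u(t-9)} = (e^(-5s) - e^(-9s))/s

Final answer: (e^(-5s) - e^(-9s))/s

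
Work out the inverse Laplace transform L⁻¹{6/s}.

L⁻¹{c/s} = c, so L⁻¹{6/s} = 6

Final answer: 6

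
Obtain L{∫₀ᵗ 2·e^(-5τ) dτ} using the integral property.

L{∫₀ᵗ f(τ)dτ} = F(s)/s with F(s) = 2/(s+5), so L{∫₀ᵗ 2·e^(-5τ) dτ} = 2/(s(s+5))

Final answer: 2/(s(s+5))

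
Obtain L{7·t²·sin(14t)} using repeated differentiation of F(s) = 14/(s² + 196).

F(s) = 14/(s² + 196). F'(s) = -28s/(s² + 196)². F''(s) = -28(196 - 3s²)/(s² + 196)³ = (84s² - 5488)/(s² + 196)³. So L{t²·sin(14t)} = (-1)² F''(s) = (84s² - 5488)/(s² + 196)³. Then L{7·t²·sin(14t)} = 7·(84s² - 5488)/(s² + 196)³ = (588s² - 38416)/(s² + 196)³

Final answer: (588s² - 38416)/(s² + 196)³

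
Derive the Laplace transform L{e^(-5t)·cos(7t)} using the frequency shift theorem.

Frequency shift: L{e^(at)f(t)} = F(s-a). L{e^(-5t)·cos(7t)} = (s+5)/((s+5)² + 49)

Final answer: (s+5)/((s+5)² + 49)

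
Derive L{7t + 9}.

L{7t + 9} = 7·L{t} + 9·L{1} = 7/s² + 9/s

Final answer: 7/s² + 9/s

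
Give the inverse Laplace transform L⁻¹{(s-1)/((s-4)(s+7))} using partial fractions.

Using partial fractions, f(t) = (3e^(4t) + 8e^(-7t))/11

Final answer: (3e^(4t) + 8e^(-7t))/11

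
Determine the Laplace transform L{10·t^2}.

L{t^n} = n!/s^(n+1), so L{t^2} = 2/s^3. Then L{10·t^2} = 10·2/s^3 = 20/s^3

Final answer: 20/s^3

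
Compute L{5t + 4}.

L{5t + 4} = 5·L{t} + 4·L{1} = 5/s² + 4/s

Final answer: 5/s² + 4/s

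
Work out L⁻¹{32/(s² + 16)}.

This is the form c·a/(s² + a²) with a = 4, c = 8. L⁻¹ = 8·sin(4t)

Final answer: 8·sin(4t)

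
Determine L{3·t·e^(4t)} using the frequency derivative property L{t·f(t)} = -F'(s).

L{e^(4t)} = 1/(s-4). By frequency derivative: L{t·e^(4t)} = -d/ds[1/(s-4)] = -(-1)/(s-4)² = 1/(s-4)². Then L{3·t·e^(4t)} = 3·1/(s-4)² = 3/(s-4)²

Final answer: 3/(s-4)²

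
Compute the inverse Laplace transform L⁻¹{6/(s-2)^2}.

L⁻¹{n!/(s-a)^(n+1)} = t^n·e^(at) with n=1, a=2. So L⁻¹{1/(s-2)^2} = t·e^(2t), and L⁻¹{6/(s-2)^2} = (6/1)·t·e^(2t) = 6·t·e^(2t)

Final answer: 6·t·e^(2t)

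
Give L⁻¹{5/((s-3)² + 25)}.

Form: b/((s-a)² + b²) → e^(at)sin(bt). With a=3, b=5

Final answer: e^(3t)·sin(5t)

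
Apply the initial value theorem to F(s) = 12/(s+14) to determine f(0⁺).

f(0⁺) = lim_{s→∞} s·12/(s+14) = lim_{s→∞} 12s/(s+14) = 12

Final answer: 12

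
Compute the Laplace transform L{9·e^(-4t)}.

L{e^(at)} = 1/(s-a), so L{e^(-4t)} = 1/(s+4). Then L{9·e^(-4t)} = 9/(s+4)

Final answer: 9/(s+4)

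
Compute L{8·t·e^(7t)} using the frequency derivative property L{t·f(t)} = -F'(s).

L{e^(7t)} = 1/(s-7). By frequency derivative: L{t·e^(7t)} = -d/ds[1/(s-7)] = -(-1)/(s-7)² = 1/(s-7)². Then L{8·t·e^(7t)} = 8·1/(s-7)² = 8/(s-7)²

Final answer: 8/(s-7)²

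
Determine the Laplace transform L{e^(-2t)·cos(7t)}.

L{e^(at)·cos(ωt)} = (s-a)/((s-a)² + ω²), so L{e^(-2t)·cos(7t)} = (s+2)/((s+2)² + 49)

Final answer: (s+2)/((s+2)² + 49)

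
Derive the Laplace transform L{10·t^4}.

L{t^n} = n!/s^(n+1), so L{t^4} = 24/s^5. Then L{10·t^4} = 10·24/s^5 = 240/s^5

Final answer: 240/s^5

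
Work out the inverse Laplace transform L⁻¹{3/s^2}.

L⁻¹{n!/s^(n+1)} = t^n with n=1. So L⁻¹{1/s^2} = t, and L⁻¹{3/s^2} = (3/1)·t = 3·t

Final answer: 3·t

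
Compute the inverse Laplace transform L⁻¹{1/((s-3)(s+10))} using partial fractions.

Decompose: A/(s-3) + B/(s+10). A = 1/13, B = -1/13. f(t) = (e^(3t) - e^(-10t))/13

Final answer: (e^(3t) - e^(-10t))/13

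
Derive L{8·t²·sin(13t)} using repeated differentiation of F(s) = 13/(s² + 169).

F(s) = 13/(s² + 169). F'(s) = -26s/(s² + 169)². F''(s) = -26(169 - 3s²)/(s² + 169)³ = (78s² - 4394)/(s² + 169)³. So L{t²·sin(13t)} = (-1)² F''(s) = (78s² - 4394)/(s² + 169)³. Then L{8·t²·sin(13t)} = 8·(78s² - 4394)/(s² + 169)³ = (624s² - 35152)/(s² + 169)³

Final answer: (624s² - 35152)/(s² + 169)³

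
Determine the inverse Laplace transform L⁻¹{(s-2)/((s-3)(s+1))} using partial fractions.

Using partial fractions, f(t) = (e^(3t) + 3e^(-t))/4

Final answer: (e^(3t) + 3e^(-t))/4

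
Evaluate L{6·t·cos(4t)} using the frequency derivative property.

L{cos(4t)} = s/(s² + 16). Derivative: d/ds[s/(s² + 16)] = [(s² + 16) - s·2s]/(s² + 16)² = (16 - s²)/(s² + 16)². So L{t·cos(4t)} = -F'(s) = (s² - 16)/(s² + 16)². Then L{6·t·cos(4t)} = 6·(s² - 16)/(s² + 16)²

Final answer: 6·(s² - 16)/(s² + 16)²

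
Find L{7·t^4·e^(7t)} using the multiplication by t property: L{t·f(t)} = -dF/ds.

Using L{t^n·e^(at)} = n!/(s-a)^(n+1), L{t^4·e^(7t)} = 24/(s-7)^5, so L{7·t^4·e^(7t)} = 7·24/(s-7)^5 = 168/(s-7)^5

Final answer: 168/(s-7)^5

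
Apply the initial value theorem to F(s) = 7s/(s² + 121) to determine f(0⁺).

f(0⁺) = lim_{s→∞} s·7s/(s² + 121) = lim_{s→∞} 7s²/(s² + 121) = 7

Final answer: 7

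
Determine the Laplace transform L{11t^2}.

L{11t^2} = 11 · L{t^2} = 11 · 2/s^3 = 22/s^3

Final answer: 22/s^3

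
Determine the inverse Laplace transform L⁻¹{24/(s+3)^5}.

L⁻¹{n!/(s-a)^(n+1)} = t^n·e^(at), so L⁻¹{24/(s+3)^5} = t^4·e^(-3t)

Final answer: t^4·e^(-3t)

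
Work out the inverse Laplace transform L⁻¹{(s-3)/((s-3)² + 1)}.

Using frequency shift, L⁻¹{(s-3)/((s-3)² + 1)} = e^(3t)·cos(t)

Final answer: e^(3t)·cos(t)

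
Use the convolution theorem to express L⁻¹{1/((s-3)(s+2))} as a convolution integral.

1/((s-3)(s+2)) = (1/(s-3))·(1/(s+2)) = L{e^(3t)}·L{e^(-2t)}. So f(t) = e^(3t)*e^(-2t) = ∫₀ᵗ e^(3τ)·e^(-2(t-τ)) dτ

Final answer: ∫₀ᵗ e^(3τ)·e^(-2(t-τ)) dτ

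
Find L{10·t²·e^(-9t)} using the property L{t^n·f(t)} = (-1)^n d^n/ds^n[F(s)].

L{e^(-9t)} = 1/(s+9). d/ds[1/(s+9)] = -1/(s+9)². d²/ds²[1/(s+9)] = 2/(s+9)³. So L{t²·e^(-9t)} = (-1)² · 2/(s+9)³ = 2/(s+9)³. Then L{10·t²·e^(-9t)} = 10·2/(s+9)³ = 20/(s+9)³

Final answer: 20/(s+9)³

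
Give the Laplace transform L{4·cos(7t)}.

L{cos(ωt)} = s/(s² + ω²), so L{cos(7t)} = s/(s² + 49). Then L{4·cos(7t)} = 4·s/(s² + 49) = 4s/(s² + 49)

Final answer: 4s/(s² + 49)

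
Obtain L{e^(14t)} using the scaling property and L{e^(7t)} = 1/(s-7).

Using L{f(at)} = (1/a)F(s/a) with a=2 and f(t) = e^(7t): L{e^(14t)} = (1/2) · 1/((s/2)-7) = (1/2) · 2/(s-14) = 1/(s-14)

Final answer: 1/(s-14)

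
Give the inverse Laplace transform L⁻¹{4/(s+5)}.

L⁻¹{1/(s-a)} = e^(at), so L⁻¹{1/(s+5)} = e^(-5t), and L⁻¹{4/(s+5)} = 4·e^(-5t)

Final answer: 4·e^(-5t)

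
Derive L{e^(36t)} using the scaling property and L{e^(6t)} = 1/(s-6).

Using L{f(at)} = (1/a)F(s/a) with a=6 and f(t) = e^(6t): L{e^(36t)} = (1/6) · 1/((s/6)-6) = (1/6) · 6/(s-36) = 1/(s-36)

Final answer: 1/(s-36)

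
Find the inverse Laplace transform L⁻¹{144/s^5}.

L⁻¹{n!/s^(n+1)} = t^n with n=4. So L⁻¹{24/s^5} = t^4, and L⁻¹{144/s^5} = (144/24)·t^4 = 6·t^4

Final answer: 6·t^4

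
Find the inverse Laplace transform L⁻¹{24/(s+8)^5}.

L⁻¹{n!/(s-a)^(n+1)} = t^n·e^(at), so L⁻¹{24/(s+8)^5} = t^4·e^(-8t)

Final answer: t^4·e^(-8t)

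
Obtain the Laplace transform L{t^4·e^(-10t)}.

L{t^n·e^(at)} = n!/(s-a)^(n+1), so L{t^4·e^(-10t)} = 24/(s+10)^5

Final answer: 24/(s+10)^5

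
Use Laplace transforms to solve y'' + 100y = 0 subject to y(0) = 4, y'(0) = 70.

L{y''} + 100L{y} = 0. s²Y - 4s - 70 + 100Y = 0. Y(s² + 100) = 4s + 70. Y = (4s + 70)/(s² + 100). Inverting: y(t) = 4cos(10t) + 7sin(10t)

Final answer: y(t) = 4cos(10t) + 7sin(10t)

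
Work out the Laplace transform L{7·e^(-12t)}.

L{e^(at)} = 1/(s-a), so L{e^(-12t)} = 1/(s+12). Then L{7·e^(-12t)} = 7/(s+12)

Final answer: 7/(s+12)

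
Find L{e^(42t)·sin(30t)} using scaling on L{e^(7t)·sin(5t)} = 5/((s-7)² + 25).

Scaling with a=6: L{e^(42t)·sin(30t)} = (1/6) · 5/((s/6-7)² + 25). Simplifying: 30/((s-42)² + 900)

Final answer: 30/((s-42)² + 900)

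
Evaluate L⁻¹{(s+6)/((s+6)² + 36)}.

Using frequency shift: L⁻¹{(s-a)/((s-a)² + b²)} = e^(at)cos(bt). Here a=-6, b=6

Final answer: e^(-6t)·cos(6t)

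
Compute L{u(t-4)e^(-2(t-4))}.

u(t-a)f(t-a) with f(t)=e^(-2t). L{e^(-2t)} = 1/(s+2). By time shift: e^(-4s)/(s+2)

Final answer: e^(-4s)/(s+2)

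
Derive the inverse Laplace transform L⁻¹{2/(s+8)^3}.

L⁻¹{n!/(s-a)^(n+1)} = t^n·e^(at), so L⁻¹{2/(s+8)^3} = t^2·e^(-8t)

Final answer: t^2·e^(-8t)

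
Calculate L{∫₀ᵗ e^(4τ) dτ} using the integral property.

L{∫₀ᵗ f(τ)dτ} = F(s)/s with F(s) = 1/(s-4), so L{∫₀ᵗ e^(4τ) dτ} = 1/(s(s-4))

Final answer: 1/(s(s-4))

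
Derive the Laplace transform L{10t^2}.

L{10t^2} = 10 · L{t^2} = 10 · 2/s^3 = 20/s^3

Final answer: 20/s^3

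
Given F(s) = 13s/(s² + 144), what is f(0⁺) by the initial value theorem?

f(0⁺) = lim_{s→∞} s·13s/(s² + 144) = lim_{s→∞} 13s²/(s² + 144) = 13

Final answer: 13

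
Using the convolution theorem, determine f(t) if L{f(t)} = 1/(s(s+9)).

1/(s(s+9)) = (1/s)·(1/(s+9)) = L{1}·L{e^(-9t)}. By convolution, f(t) = 1*e^(-9t) = ∫₀ᵗ 1·e^(-9τ) dτ = (1 - e^(-9t))/9

Final answer: (1 - e^(-9t))/9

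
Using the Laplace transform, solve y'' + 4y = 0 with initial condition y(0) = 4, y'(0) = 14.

L{y''} + 4L{y} = 0. s²Y - 4s - 14 + 4Y = 0. Y(s² + 4) = 4s + 14. Y = (4s + 14)/(s² + 4). Inverting: y(t) = 4cos(2t) + 7sin(2t)

Final answer: y(t) = 4cos(2t) + 7sin(2t)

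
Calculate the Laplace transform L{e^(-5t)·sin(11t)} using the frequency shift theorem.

Frequency shift: L{e^(at)f(t)} = F(s-a). L{e^(-5t)·sin(11t)} = 11/((s+5)² + 121)

Final answer: 11/((s+5)² + 121)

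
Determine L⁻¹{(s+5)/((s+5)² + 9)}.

Using frequency shift: L⁻¹{(s-a)/((s-a)² + b²)} = e^(at)cos(bt). Here a=-5, b=3

Final answer: e^(-5t)·cos(3t)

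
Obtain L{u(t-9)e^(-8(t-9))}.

u(t-a)f(t-a) with f(t)=e^(-8t). L{e^(-8t)} = 1/(s+8). By time shift: e^(-9s)/(s+8)

Final answer: e^(-9s)/(s+8)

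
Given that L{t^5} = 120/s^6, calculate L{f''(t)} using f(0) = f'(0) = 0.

L{f''(t)} = s²F(s) - sf(0) - f'(0) = s²·120/s^6 - 0 - 0 = 120/s^4

Final answer: 120/s^4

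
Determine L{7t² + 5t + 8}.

L{7t² + 5t + 8} = 7·2/s³ + 5/s² + 8/s = 14/s³ + 5/s² + 8/s

Final answer: 14/s³ + 5/s² + 8/s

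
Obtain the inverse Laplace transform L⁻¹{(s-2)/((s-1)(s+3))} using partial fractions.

Using partial fractions, f(t) = (-e^t + 5e^(-3t))/4

Final answer: (-e^t + 5e^(-3t))/4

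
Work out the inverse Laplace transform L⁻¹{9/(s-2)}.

L⁻¹{1/(s-a)} = e^(at), so L⁻¹{1/(s-2)} = e^(2t), and L⁻¹{9/(s-2)} = 9·e^(2t)

Final answer: 9·e^(2t)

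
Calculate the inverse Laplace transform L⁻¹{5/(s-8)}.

L⁻¹{1/(s-a)} = e^(at), so L⁻¹{1/(s-8)} = e^(8t), and L⁻¹{5/(s-8)} = 5·e^(8t)

Final answer: 5·e^(8t)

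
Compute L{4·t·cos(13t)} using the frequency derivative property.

L{cos(13t)} = s/(s² + 169). Derivative: d/ds[s/(s² + 169)] = [(s² + 169) - s·2s]/(s² + 169)² = (169 - s²)/(s² + 169)². So L{t·cos(13t)} = -F'(s) = (s² - 169)/(s² + 169)². Then L{4·t·cos(13t)} = 4·(s² - 169)/(s² + 169)²

Final answer: 4·(s² - 169)/(s² + 169)²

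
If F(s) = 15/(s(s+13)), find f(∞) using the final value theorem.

f(∞) = lim_{s→0} s·15/(s(s+13)) = lim_{s→0} 15/(s+13) = 15/13 = 15/13

Final answer: 15/13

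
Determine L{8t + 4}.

L{8t + 4} = 8·L{t} + 4·L{1} = 8/s² + 4/s

Final answer: 8/s² + 4/s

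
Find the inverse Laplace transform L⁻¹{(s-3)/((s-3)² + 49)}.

Using frequency shift, L⁻¹{(s-3)/((s-3)² + 49)} = e^(3t)·cos(7t)

Final answer: e^(3t)·cos(7t)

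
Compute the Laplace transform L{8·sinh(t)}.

L{sinh(ωt)} = ω/(s² - ω²), so L{sinh(t)} = 1/(s² - 1). Then L{8·sinh(t)} = 8·1/(s² - 1) = 8/(s² - 1)

Final answer: 8/(s² - 1)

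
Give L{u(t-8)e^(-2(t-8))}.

u(t-a)f(t-a) with f(t)=e^(-2t). L{e^(-2t)} = 1/(s+2). By time shift: e^(-8s)/(s+2)

Final answer: e^(-8s)/(s+2)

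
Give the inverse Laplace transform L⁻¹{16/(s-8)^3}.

L⁻¹{n!/(s-a)^(n+1)} = t^n·e^(at) with n=2, a=8. So L⁻¹{2/(s-8)^3} = t^2·e^(8t), and L⁻¹{16/(s-8)^3} = (16/2)·t^2·e^(8t) = 8·t^2·e^(8t)

Final answer: 8·t^2·e^(8t)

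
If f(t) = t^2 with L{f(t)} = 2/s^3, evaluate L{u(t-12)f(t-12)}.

Time shift theorem: L{u(t-a)f(t-a)} = e^(-as)F(s). Here a=12, F(s) = 2/s^3, so L{u(t-12)f(t-12)} = e^(-12s)·2/s^3

Final answer: e^(-12s)·2/s^3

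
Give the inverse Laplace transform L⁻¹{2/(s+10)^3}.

L⁻¹{n!/(s-a)^(n+1)} = t^n·e^(at), so L⁻¹{2/(s+10)^3} = t^2·e^(-10t)

Final answer: t^2·e^(-10t)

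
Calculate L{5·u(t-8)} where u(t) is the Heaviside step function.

L{u(t-a)} = e^(-as)/s. Here a=8, so L{u(t-8)} = e^(-8s)/s, and L{5·u(t-8)} = 5·e^(-8s)/s

Final answer: 5·e^(-8s)/s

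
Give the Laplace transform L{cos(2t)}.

L{cos(ωt)} = s/(s² + ω²), so L{cos(2t)} = s/(s² + 4)

Final answer: s/(s² + 4)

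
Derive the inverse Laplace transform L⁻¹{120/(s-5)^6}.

L⁻¹{n!/(s-a)^(n+1)} = t^n·e^(at), so L⁻¹{120/(s-5)^6} = t^5·e^(5t)

Final answer: t^5·e^(5t)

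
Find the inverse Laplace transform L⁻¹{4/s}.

L⁻¹{c/s} = c, so L⁻¹{4/s} = 4

Final answer: 4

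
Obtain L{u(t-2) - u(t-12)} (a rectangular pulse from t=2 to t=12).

L{u(t-a)} = e^(-as)/s. L{u(t-2) - u(t-12)} = (e^(-2s) - e^(-12s))/s

Final answer: (e^(-2s) - e^(-12s))/s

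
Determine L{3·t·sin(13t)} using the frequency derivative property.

L{sin(13t)} = 13/(s² + 169). By L{t·f(t)} = -F'(s): -d/ds[13/(s² + 169)] = -(13)·(-2s)/(s² + 169)² = 26s/(s² + 169)². Then L{3·t·sin(13t)} = 3·26s/(s² + 169)² = 78s/(s² + 169)²

Final answer: 78s/(s² + 169)²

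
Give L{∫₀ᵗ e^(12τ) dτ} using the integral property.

L{∫₀ᵗ f(τ)dτ} = F(s)/s with F(s) = 1/(s-12), so L{∫₀ᵗ e^(12τ) dτ} = 1/(s(s-12))

Final answer: 1/(s(s-12))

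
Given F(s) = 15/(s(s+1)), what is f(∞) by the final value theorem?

f(∞) = lim_{s→0} s·15/(s(s+1)) = lim_{s→0} 15/(s+1) = 15/1 = 15

Final answer: 15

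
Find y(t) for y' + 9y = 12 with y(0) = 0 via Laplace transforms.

sY + 9Y = 12/s. Y = 12/(s(s+9)). Partial fractions: Y = 4/3/s - 4/3/(s+9)

Final answer: y(t) = 4/3(1 - e^(-9t))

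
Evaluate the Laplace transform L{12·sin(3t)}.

L{sin(ωt)} = ω/(s² + ω²), so L{sin(3t)} = 3/(s² + 9). Then L{12·sin(3t)} = 12·3/(s² + 9) = 36/(s² + 9)

Final answer: 36/(s² + 9)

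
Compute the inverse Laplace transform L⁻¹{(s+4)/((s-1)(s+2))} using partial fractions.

Using partial fractions, f(t) = (5e^t - 2e^(-2t))/3

Final answer: (5e^t - 2e^(-2t))/3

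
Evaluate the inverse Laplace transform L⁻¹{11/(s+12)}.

L⁻¹{1/(s-a)} = e^(at), so L⁻¹{1/(s+12)} = e^(-12t), and L⁻¹{11/(s+12)} = 11·e^(-12t)

Final answer: 11·e^(-12t)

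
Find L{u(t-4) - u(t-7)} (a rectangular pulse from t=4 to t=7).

L{u(t-a)} = e^(-as)/s. L{u(t-4) - u(t-7)} = (e^(-4s) - e^(-7s))/s

Final answer: (e^(-4s) - e^(-7s))/s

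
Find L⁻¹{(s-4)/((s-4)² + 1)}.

Using frequency shift: L⁻¹{(s-a)/((s-a)² + b²)} = e^(at)cos(bt). Here a=4, b=1

Final answer: e^(4t)·cos(t)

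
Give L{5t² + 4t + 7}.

L{5t² + 4t + 7} = 5·2/s³ + 4/s² + 7/s = 10/s³ + 4/s² + 7/s

Final answer: 10/s³ + 4/s² + 7/s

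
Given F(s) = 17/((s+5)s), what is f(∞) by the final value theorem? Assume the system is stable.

f(∞) = lim_{s→0} sF(s) = lim_{s→0} 17/(s+5) = 17/5

Final answer: 17/5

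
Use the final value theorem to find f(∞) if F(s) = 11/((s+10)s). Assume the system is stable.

f(∞) = lim_{s→0} sF(s) = lim_{s→0} 11/(s+10) = 11/10

Final answer: 11/10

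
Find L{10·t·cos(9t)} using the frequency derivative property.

L{cos(9t)} = s/(s² + 81). Derivative: d/ds[s/(s² + 81)] = [(s² + 81) - s·2s]/(s² + 81)² = (81 - s²)/(s² + 81)². So L{t·cos(9t)} = -F'(s) = (s² - 81)/(s² + 81)². Then L{10·t·cos(9t)} = 10·(s² - 81)/(s² + 81)²

Final answer: 10·(s² - 81)/(s² + 81)²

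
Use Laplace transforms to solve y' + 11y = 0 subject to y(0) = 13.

L{y'} + 11L{y} = 0. sY - 13 + 11Y = 0. Y(s+11) = 13. Y = 13/(s+11)

Final answer: y(t) = 13e^(-11t)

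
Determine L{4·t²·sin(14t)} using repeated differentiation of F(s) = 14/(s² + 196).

F(s) = 14/(s² + 196). F'(s) = -28s/(s² + 196)². F''(s) = -28(196 - 3s²)/(s² + 196)³ = (84s² - 5488)/(s² + 196)³. So L{t²·sin(14t)} = (-1)² F''(s) = (84s² - 5488)/(s² + 196)³. Then L{4·t²·sin(14t)} = 4·(84s² - 5488)/(s² + 196)³ = (336s² - 21952)/(s² + 196)³

Final answer: (336s² - 21952)/(s² + 196)³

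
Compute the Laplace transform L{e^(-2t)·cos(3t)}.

L{e^(at)·cos(ωt)} = (s-a)/((s-a)² + ω²), so L{e^(-2t)·cos(3t)} = (s+2)/((s+2)² + 9)

Final answer: (s+2)/((s+2)² + 9)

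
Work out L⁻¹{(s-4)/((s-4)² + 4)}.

Using frequency shift: L⁻¹{(s-a)/((s-a)² + b²)} = e^(at)cos(bt). Here a=4, b=2

Final answer: e^(4t)·cos(2t)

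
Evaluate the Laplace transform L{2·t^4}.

L{t^n} = n!/s^(n+1), so L{t^4} = 24/s^5. Then L{2·t^4} = 2·24/s^5 = 48/s^5

Final answer: 48/s^5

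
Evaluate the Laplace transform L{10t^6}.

L{10t^6} = 10 · L{t^6} = 10 · 720/s^7 = 7200/s^7

Final answer: 7200/s^7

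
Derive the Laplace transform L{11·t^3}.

L{t^n} = n!/s^(n+1), so L{t^3} = 6/s^4. Then L{11·t^3} = 11·6/s^4 = 66/s^4

Final answer: 66/s^4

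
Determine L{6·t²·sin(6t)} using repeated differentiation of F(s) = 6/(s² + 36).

F(s) = 6/(s² + 36). F'(s) = -12s/(s² + 36)². F''(s) = -12(36 - 3s²)/(s² + 36)³ = (36s² - 432)/(s² + 36)³. So L{t²·sin(6t)} = (-1)² F''(s) = (36s² - 432)/(s² + 36)³. Then L{6·t²·sin(6t)} = 6·(36s² - 432)/(s² + 36)³ = (216s² - 2592)/(s² + 36)³

Final answer: (216s² - 2592)/(s² + 36)³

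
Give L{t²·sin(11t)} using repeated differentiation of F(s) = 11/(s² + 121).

F(s) = 11/(s² + 121). F'(s) = -22s/(s² + 121)². F''(s) = -22(121 - 3s²)/(s² + 121)³ = (66s² - 2662)/(s² + 121)³. So L{t²·sin(11t)} = (-1)² F''(s) = (66s² - 2662)/(s² + 121)³

Final answer: (66s² - 2662)/(s² + 121)³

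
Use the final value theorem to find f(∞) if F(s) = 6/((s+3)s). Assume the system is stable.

f(∞) = lim_{s→0} sF(s) = lim_{s→0} 6/(s+3) = 2

Final answer: 2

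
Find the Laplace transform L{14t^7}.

L{14t^7} = 14 · L{t^7} = 14 · 5040/s^8 = 70560/s^8

Final answer: 70560/s^8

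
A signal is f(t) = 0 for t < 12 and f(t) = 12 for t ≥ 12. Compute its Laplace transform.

f(t) = 12·u(t-12). L{u(t-12)} = e^(-12s)/s, so L{f(t)} = 12·e^(-12s)/s

Final answer: 12·e^(-12s)/s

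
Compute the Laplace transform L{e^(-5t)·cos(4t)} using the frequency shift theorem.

Frequency shift: L{e^(at)f(t)} = F(s-a). L{e^(-5t)·cos(4t)} = (s+5)/((s+5)² + 16)

Final answer: (s+5)/((s+5)² + 16)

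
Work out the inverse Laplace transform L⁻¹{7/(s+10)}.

L⁻¹{1/(s-a)} = e^(at), so L⁻¹{1/(s+10)} = e^(-10t), and L⁻¹{7/(s+10)} = 7·e^(-10t)

Final answer: 7·e^(-10t)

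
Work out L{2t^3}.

L{t^n} = n!/s^(n+1). So L{2t^3} = 2·3!/s^4 = 12/s^4

Final answer: 12/s^4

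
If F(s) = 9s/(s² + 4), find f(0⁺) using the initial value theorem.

f(0⁺) = lim_{s→∞} s·9s/(s² + 4) = lim_{s→∞} 9s²/(s² + 4) = 9

Final answer: 9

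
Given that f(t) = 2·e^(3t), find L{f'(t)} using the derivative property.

f(0) = 2, F(s) = 2/(s-3). L{f'(t)} = s·F(s) - f(0) = 2s/(s-3) - 2 = (2s - 2(s-3))/(s-3) = 6/(s-3)

Final answer: 6/(s-3)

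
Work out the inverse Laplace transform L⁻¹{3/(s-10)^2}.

L⁻¹{n!/(s-a)^(n+1)} = t^n·e^(at) with n=1, a=10. So L⁻¹{1/(s-10)^2} = t·e^(10t), and L⁻¹{3/(s-10)^2} = (3/1)·t·e^(10t) = 3·t·e^(10t)

Final answer: 3·t·e^(10t)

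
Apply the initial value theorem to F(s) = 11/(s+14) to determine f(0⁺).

f(0⁺) = lim_{s→∞} s·11/(s+14) = lim_{s→∞} 11s/(s+14) = 11

Final answer: 11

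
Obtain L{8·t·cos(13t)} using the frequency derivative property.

L{cos(13t)} = s/(s² + 169). Derivative: d/ds[s/(s² + 169)] = [(s² + 169) - s·2s]/(s² + 169)² = (169 - s²)/(s² + 169)². So L{t·cos(13t)} = -F'(s) = (s² - 169)/(s² + 169)². Then L{8·t·cos(13t)} = 8·(s² - 169)/(s² + 169)²

Final answer: 8·(s² - 169)/(s² + 169)²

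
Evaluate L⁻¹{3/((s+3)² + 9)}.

Form: b/((s-a)² + b²) → e^(at)sin(bt). With a=-3, b=3

Final answer: e^(-3t)·sin(3t)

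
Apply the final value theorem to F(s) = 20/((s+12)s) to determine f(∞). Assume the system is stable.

f(∞) = lim_{s→0} sF(s) = lim_{s→0} 20/(s+12) = 5/3

Final answer: 5/3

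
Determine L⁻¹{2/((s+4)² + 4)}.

Form: b/((s-a)² + b²) → e^(at)sin(bt). With a=-4, b=2

Final answer: e^(-4t)·sin(2t)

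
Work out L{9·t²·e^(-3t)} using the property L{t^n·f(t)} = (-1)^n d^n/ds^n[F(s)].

L{e^(-3t)} = 1/(s+3). d/ds[1/(s+3)] = -1/(s+3)². d²/ds²[1/(s+3)] = 2/(s+3)³. So L{t²·e^(-3t)} = (-1)² · 2/(s+3)³ = 2/(s+3)³. Then L{9·t²·e^(-3t)} = 9·2/(s+3)³ = 18/(s+3)³

Final answer: 18/(s+3)³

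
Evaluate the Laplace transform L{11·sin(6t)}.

L{sin(ωt)} = ω/(s² + ω²), so L{sin(6t)} = 6/(s² + 36). Then L{11·sin(6t)} = 11·6/(s² + 36) = 66/(s² + 36)

Final answer: 66/(s² + 36)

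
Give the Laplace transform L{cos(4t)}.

L{cos(ωt)} = s/(s² + ω²), so L{cos(4t)} = s/(s² + 16)

Final answer: s/(s² + 16)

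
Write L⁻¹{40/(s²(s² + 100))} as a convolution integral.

40/(s²(s² + 100)) = (1/s²)·(40/(s² + 100)) = L{t}·L{4·sin(10t)}. So f(t) = t*(4·sin(10t)) = ∫₀ᵗ 4τ·sin(10(t-τ)) dτ

Final answer: ∫₀ᵗ 4τ·sin(10(t-τ)) dτ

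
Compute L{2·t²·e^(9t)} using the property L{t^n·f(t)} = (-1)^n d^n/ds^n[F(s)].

L{e^(9t)} = 1/(s-9). d/ds[1/(s-9)] = -1/(s-9)². d²/ds²[1/(s-9)] = 2/(s-9)³. So L{t²·e^(9t)} = (-1)² · 2/(s-9)³ = 2/(s-9)³. Then L{2·t²·e^(9t)} = 2·2/(s-9)³ = 4/(s-9)³

Final answer: 4/(s-9)³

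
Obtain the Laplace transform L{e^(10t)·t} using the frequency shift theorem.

L{e^(at)·t^n} = n!/(s-a)^(n+1), so L{e^(10t)·t} = 1/(s-10)^2

Final answer: 1/(s-10)^2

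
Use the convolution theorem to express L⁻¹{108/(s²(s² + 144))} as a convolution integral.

108/(s²(s² + 144)) = (1/s²)·(108/(s² + 144)) = L{t}·L{9·sin(12t)}. So f(t) = t*(9·sin(12t)) = ∫₀ᵗ 9τ·sin(12(t-τ)) dτ

Final answer: ∫₀ᵗ 9τ·sin(12(t-τ)) dτ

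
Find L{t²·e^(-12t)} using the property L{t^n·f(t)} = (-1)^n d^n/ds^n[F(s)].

L{e^(-12t)} = 1/(s+12). d/ds[1/(s+12)] = -1/(s+12)². d²/ds²[1/(s+12)] = 2/(s+12)³. So L{t²·e^(-12t)} = (-1)² · 2/(s+12)³ = 2/(s+12)³

Final answer: 2/(s+12)³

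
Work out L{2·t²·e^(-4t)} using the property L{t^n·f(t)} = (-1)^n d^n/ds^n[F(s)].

L{e^(-4t)} = 1/(s+4). d/ds[1/(s+4)] = -1/(s+4)². d²/ds²[1/(s+4)] = 2/(s+4)³. So L{t²·e^(-4t)} = (-1)² · 2/(s+4)³ = 2/(s+4)³. Then L{2·t²·e^(-4t)} = 2·2/(s+4)³ = 4/(s+4)³

Final answer: 4/(s+4)³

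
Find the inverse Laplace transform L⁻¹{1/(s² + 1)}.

L⁻¹{1/(s² + 1)} = sin(t)

Final answer: sin(t)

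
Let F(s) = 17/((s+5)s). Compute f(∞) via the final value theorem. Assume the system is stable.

f(∞) = lim_{s→0} sF(s) = lim_{s→0} 17/(s+5) = 17/5

Final answer: 17/5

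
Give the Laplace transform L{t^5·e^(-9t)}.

L{t^n·e^(at)} = n!/(s-a)^(n+1), so L{t^5·e^(-9t)} = 120/(s+9)^6

Final answer: 120/(s+9)^6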